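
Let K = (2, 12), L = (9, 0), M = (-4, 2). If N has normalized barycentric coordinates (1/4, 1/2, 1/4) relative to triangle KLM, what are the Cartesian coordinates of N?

(4, 7/2)

N = (1/4)·K + (1/2)·L + (1/4)·M.
x-coordinate: (1/4)·2 + (1/2)·9 + (1/4)·(-4) = 4.
y-coordinate: (1/4)·12 + (1/2)·0 + (1/4)·2 = 7/2.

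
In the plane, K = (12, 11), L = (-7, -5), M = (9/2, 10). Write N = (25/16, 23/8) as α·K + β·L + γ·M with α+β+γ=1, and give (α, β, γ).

Signed area of the reference triangle: [KLM] = ½·(12·(-5−10) + (-7)·(10−11) + (9/2)·(11−(-5))) = ½·(-180 + 7 + 72) = -101/2.
[NLM] = ½·((25/16)·(-5−10) + (-7)·(10−(23/8)) + (9/2)·(23/8−(-5))) = ½·(-375/16 − 399/8 + 567/16) = -303/16, so the K-coordinate is (-303/16)/(-101/2) = 3/8.
[KNM] = ½·(12·(23/8−10) + (25/16)·(10−11) + (9/2)·(11−(23/8))) = ½·(-171/2 − 25/16 + 585/16) = -101/4, so the L-coordinate is 1/2.
[KLN] = ½·(12·(-5−(23/8)) + (-7)·(23/8−11) + (25/16)·(11−(-5))) = ½·(-189/2 + 455/8 + 25) = -101/16, so the M-coordinate is 1/8.
Check: 3/8 + 1/2 + 1/8 = 1.

(3/8, 1/2, 1/8)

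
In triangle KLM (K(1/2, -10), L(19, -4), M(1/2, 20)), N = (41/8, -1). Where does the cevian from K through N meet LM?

(39/4, 8)

Barycentric coordinates of N with respect to KLM: (1/2, 1/4, 1/4).
On side LM the K-coordinate is zero; dropping N's K-weight 1/2 and renormalizing the remaining 1/4 : 1/4 gives weights 1/2, 1/2 on L, M.
J = (1/2)·(19, -4) + (1/2)·(1/2, 20) = (39/4, 8).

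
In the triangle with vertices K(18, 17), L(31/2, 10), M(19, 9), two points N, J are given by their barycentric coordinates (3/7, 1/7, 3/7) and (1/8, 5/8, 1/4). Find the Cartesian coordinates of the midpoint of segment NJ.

(3893/224, 1299/112)

Barycentric coordinates of the midpoint are the average: (31/112, 43/112, 19/56).
Converting: (31/112)·K + (43/112)·L + (19/56)·M = (3893/224, 1299/112).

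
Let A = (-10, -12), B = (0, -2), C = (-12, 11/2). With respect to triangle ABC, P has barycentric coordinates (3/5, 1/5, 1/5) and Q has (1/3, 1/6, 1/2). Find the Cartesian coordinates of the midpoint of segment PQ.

Barycentric coordinates of the midpoint are the average: (7/15, 11/60, 7/20).
Converting: (7/15)·A + (11/60)·B + (7/20)·C = (-133/15, -97/24).

(-133/15, -97/24)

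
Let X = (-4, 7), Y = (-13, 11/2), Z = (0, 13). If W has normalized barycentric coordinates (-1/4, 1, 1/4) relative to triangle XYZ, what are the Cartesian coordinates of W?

(-12, 7)

W = (-1/4)·X + 1·Y + (1/4)·Z.
x-coordinate: (-1/4)·(-4) + 1·(-13) + (1/4)·0 = -12.
y-coordinate: (-1/4)·7 + 1·(11/2) + (1/4)·13 = 7.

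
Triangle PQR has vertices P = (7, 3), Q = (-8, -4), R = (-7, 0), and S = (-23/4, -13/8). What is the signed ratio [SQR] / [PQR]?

1/8

[PQR] = ½·(7·(-4−0) + (-8)·(0−3) + (-7)·(3−(-4))) = ½·(-28 + 24 − 49) = -53/2.
[SQR] = ½·((-23/4)·(-4−0) + (-8)·(0−(-13/8)) + (-7)·(-13/8−(-4))) = ½·(23 − 13 − 133/8) = -53/16, so the ratio is (-53/16)/(-53/2) = 1/8.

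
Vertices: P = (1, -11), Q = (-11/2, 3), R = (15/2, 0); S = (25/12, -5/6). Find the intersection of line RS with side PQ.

(-10/3, -5/3)

Barycentric coordinates of S with respect to PQR: (1/6, 1/3, 1/2).
On side PQ the R-coordinate is zero; dropping S's R-weight 1/2 and renormalizing the remaining 1/6 : 1/3 gives weights 1/3, 2/3 on P, Q.
T = (1/3)·(1, -11) + (2/3)·(-11/2, 3) = (-10/3, -5/3).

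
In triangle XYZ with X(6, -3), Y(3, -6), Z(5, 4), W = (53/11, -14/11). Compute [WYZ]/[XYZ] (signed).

[XYZ] = ½·(6·(-6−4) + 3·(4−(-3)) + 5·(-3−(-6))) = ½·(-60 + 21 + 15) = -12.
[WYZ] = ½·((53/11)·(-6−4) + 3·(4−(-14/11)) + 5·(-14/11−(-6))) = ½·(-530/11 + 174/11 + 260/11) = -48/11, so the ratio is (-48/11)/(-12) = 4/11.

4/11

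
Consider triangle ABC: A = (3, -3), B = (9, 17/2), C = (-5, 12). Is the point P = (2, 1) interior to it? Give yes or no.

yes

Barycentric coordinates of P: (37/52, 17/182, 71/364).
The three coordinates are positive, positive, positive; a point is interior exactly when all three are positive.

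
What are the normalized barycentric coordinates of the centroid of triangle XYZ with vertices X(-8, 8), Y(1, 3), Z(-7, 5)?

The centroid is the average of the vertices, so each weight is 1/3.

(1/3, 1/3, 1/3)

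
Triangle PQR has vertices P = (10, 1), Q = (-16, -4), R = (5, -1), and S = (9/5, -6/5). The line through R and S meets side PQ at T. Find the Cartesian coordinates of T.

Barycentric coordinates of S with respect to PQR: (1/5, 1/5, 3/5).
On side PQ the R-coordinate is zero; dropping S's R-weight 3/5 and renormalizing the remaining 1/5 : 1/5 gives weights 1/2, 1/2 on P, Q.
T = (1/2)·(10, 1) + (1/2)·(-16, -4) = (-3, -3/2).

(-3, -3/2)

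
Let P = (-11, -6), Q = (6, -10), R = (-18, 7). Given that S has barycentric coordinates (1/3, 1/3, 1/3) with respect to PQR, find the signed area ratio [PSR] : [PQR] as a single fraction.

1/3

The signed ratio [PSR]/[PQR] equals the barycentric coordinate of S at vertex Q, which is 1/3.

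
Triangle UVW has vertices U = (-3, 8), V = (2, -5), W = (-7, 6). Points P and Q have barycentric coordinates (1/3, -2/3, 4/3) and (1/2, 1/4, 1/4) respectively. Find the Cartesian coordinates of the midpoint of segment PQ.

Barycentric coordinates of the midpoint are the average: (5/12, -5/24, 19/24).
Converting: (5/12)·U + (-5/24)·V + (19/24)·W = (-173/24, 73/8).

(-173/24, 73/8)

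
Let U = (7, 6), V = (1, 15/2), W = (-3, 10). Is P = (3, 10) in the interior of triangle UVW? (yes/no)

Barycentric coordinates of P: (5/3, -8/3, 2).
The three coordinates are positive, negative, positive; a point is interior exactly when all three are positive.

no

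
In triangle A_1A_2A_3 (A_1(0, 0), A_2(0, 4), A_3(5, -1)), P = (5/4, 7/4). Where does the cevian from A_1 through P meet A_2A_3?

(5/3, 7/3)

Barycentric coordinates of P with respect to A_1A_2A_3: (1/4, 1/2, 1/4).
On side A_2A_3 the A_1-coordinate is zero; dropping P's A_1-weight 1/4 and renormalizing the remaining 1/2 : 1/4 gives weights 2/3, 1/3 on A_2, A_3.
Q = (2/3)·(0, 4) + (1/3)·(5, -1) = (5/3, 7/3).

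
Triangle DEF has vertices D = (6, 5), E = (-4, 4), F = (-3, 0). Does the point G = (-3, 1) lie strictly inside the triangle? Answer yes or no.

Barycentric coordinates of G: (1/41, 9/41, 31/41).
The three coordinates are positive, positive, positive; a point is interior exactly when all three are positive.

yes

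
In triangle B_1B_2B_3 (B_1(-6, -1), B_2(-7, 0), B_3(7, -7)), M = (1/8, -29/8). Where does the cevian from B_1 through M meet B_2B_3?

Barycentric coordinates of M with respect to B_1B_2B_3: (1/8, 3/8, 1/2).
On side B_2B_3 the B_1-coordinate is zero; dropping M's B_1-weight 1/8 and renormalizing the remaining 3/8 : 1/2 gives weights 3/7, 4/7 on B_2, B_3.
N = (3/7)·(-7, 0) + (4/7)·(7, -7) = (1, -4).

(1, -4)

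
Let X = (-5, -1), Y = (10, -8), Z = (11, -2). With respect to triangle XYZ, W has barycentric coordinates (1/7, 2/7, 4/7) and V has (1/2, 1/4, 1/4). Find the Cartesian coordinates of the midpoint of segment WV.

Barycentric coordinates of the midpoint are the average: (9/28, 15/56, 23/56).
Converting: (9/28)·X + (15/56)·Y + (23/56)·Z = (313/56, -23/7).

(313/56, -23/7)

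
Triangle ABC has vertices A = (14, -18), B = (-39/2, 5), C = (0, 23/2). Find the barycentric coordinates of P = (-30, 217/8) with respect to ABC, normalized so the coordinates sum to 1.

Signed area of the reference triangle: [ABC] = ½·(14·(5−(23/2)) + (-39/2)·(23/2−(-18)) + 0·(-18−5)) = ½·(-91 − 2301/4 + 0) = -2665/8.
[PBC] = ½·((-30)·(5−(23/2)) + (-39/2)·(23/2−(217/8)) + 0·(217/8−5)) = ½·(195 + 4875/16 + 0) = 7995/32, so the A-coordinate is (7995/32)/(-2665/8) = -3/4.
[APC] = ½·(14·(217/8−(23/2)) + (-30)·(23/2−(-18)) + 0·(-18−(217/8))) = ½·(875/4 − 885 + 0) = -2665/8, so the B-coordinate is 1.
[ABP] = ½·(14·(5−(217/8)) + (-39/2)·(217/8−(-18)) + (-30)·(-18−5)) = ½·(-1239/4 − 14079/16 + 690) = -7995/32, so the C-coordinate is 3/4.
Check: -3/4 + 1 + 3/4 = 1.

(-3/4, 1, 3/4)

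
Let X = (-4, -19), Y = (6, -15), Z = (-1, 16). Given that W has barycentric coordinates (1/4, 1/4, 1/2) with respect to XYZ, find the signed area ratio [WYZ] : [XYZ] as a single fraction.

1/4

The signed ratio [WYZ]/[XYZ] equals the barycentric coordinate of W at vertex X, which is 1/4.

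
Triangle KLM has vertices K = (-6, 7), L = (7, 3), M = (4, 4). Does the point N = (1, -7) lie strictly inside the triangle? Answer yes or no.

Barycentric coordinates of N: (36, 119, -154).
The three coordinates are positive, positive, negative; a point is interior exactly when all three are positive.

no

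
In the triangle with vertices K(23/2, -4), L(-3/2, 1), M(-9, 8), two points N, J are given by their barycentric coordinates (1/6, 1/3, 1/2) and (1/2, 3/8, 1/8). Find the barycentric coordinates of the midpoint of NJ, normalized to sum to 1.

Since both coordinate triples sum to 1, the midpoint's barycentrics are the componentwise average.
(1/6+1/2)/2 = 1/3; similarly 17/48 and 5/16.

(1/3, 17/48, 5/16)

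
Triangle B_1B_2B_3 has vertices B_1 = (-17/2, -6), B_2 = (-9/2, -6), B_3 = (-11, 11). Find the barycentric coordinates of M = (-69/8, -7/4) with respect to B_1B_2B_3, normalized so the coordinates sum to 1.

(5/8, 1/8, 1/4)

Signed area of the reference triangle: [B_1B_2B_3] = ½·((-17/2)·(-6−11) + (-9/2)·(11−(-6)) + (-11)·(-6−(-6))) = ½·(289/2 − 153/2 + 0) = 34.
[MB_2B_3] = ½·((-69/8)·(-6−11) + (-9/2)·(11−(-7/4)) + (-11)·(-7/4−(-6))) = ½·(1173/8 − 459/8 − 187/4) = 85/4, so the B_1-coordinate is (85/4)/34 = 5/8.
[B_1MB_3] = ½·((-17/2)·(-7/4−11) + (-69/8)·(11−(-6)) + (-11)·(-6−(-7/4))) = ½·(867/8 − 1173/8 + 187/4) = 17/4, so the B_2-coordinate is 1/8.
[B_1B_2M] = ½·((-17/2)·(-6−(-7/4)) + (-9/2)·(-7/4−(-6)) + (-69/8)·(-6−(-6))) = ½·(289/8 − 153/8 + 0) = 17/2, so the B_3-coordinate is 1/4.
Check: 5/8 + 1/8 + 1/4 = 1.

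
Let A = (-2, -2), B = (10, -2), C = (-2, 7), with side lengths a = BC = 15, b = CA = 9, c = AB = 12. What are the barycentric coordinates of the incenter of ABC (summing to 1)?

(5/12, 1/4, 1/3)

The incenter has barycentric coordinates proportional to the opposite side lengths: (15 : 9 : 12).
Normalizing by 15+9+12 = 36 gives (5/12, 1/4, 1/3).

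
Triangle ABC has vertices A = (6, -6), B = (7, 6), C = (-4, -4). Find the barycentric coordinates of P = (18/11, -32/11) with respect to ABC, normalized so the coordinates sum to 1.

Signed area of the reference triangle: [ABC] = ½·(6·(6−(-4)) + 7·(-4−(-6)) + (-4)·(-6−6)) = ½·(60 + 14 + 48) = 61.
[PBC] = ½·((18/11)·(6−(-4)) + 7·(-4−(-32/11)) + (-4)·(-32/11−6)) = ½·(180/11 − 84/11 + 392/11) = 244/11, so the A-coordinate is (244/11)/61 = 4/11.
[APC] = ½·(6·(-32/11−(-4)) + (18/11)·(-4−(-6)) + (-4)·(-6−(-32/11))) = ½·(72/11 + 36/11 + 136/11) = 122/11, so the B-coordinate is 2/11.
[ABP] = ½·(6·(6−(-32/11)) + 7·(-32/11−(-6)) + (18/11)·(-6−6)) = ½·(588/11 + 238/11 − 216/11) = 305/11, so the C-coordinate is 5/11.

(4/11, 2/11, 5/11)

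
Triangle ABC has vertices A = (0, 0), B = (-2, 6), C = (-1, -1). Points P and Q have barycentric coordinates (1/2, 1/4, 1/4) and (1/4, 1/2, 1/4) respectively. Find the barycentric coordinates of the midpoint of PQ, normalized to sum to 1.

Since both coordinate triples sum to 1, the midpoint's barycentrics are the componentwise average.
(1/2+1/4)/2 = 3/8; similarly 3/8 and 1/4.

(3/8, 3/8, 1/4)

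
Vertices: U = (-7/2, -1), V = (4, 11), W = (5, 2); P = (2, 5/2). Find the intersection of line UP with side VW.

Barycentric coordinates of P with respect to UVW: (1/3, 1/6, 1/2).
On side VW the U-coordinate is zero; dropping P's U-weight 1/3 and renormalizing the remaining 1/6 : 1/2 gives weights 1/4, 3/4 on V, W.
Q = (1/4)·(4, 11) + (3/4)·(5, 2) = (19/4, 17/4).

(19/4, 17/4)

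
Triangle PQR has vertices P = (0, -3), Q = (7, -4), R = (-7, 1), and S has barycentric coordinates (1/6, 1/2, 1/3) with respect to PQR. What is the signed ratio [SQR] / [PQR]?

The signed ratio [SQR]/[PQR] equals the barycentric coordinate of S at vertex P, which is 1/6.

1/6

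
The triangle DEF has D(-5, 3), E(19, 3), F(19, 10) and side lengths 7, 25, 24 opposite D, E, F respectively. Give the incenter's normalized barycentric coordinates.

The incenter has barycentric coordinates proportional to the opposite side lengths: (7 : 25 : 24).
Normalizing by 7+25+24 = 56 gives (1/8, 25/56, 3/7).

(1/8, 25/56, 3/7)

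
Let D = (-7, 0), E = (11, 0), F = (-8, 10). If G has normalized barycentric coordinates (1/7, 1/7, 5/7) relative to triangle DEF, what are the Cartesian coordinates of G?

(-36/7, 50/7)

G = (1/7)·D + (1/7)·E + (5/7)·F.
x-coordinate: (1/7)·(-7) + (1/7)·11 + (5/7)·(-8) = -36/7.
y-coordinate: (1/7)·0 + (1/7)·0 + (5/7)·10 = 50/7.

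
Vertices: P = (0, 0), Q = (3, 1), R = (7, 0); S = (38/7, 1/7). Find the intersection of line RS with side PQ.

Barycentric coordinates of S with respect to PQR: (1/7, 1/7, 5/7).
On side PQ the R-coordinate is zero; dropping S's R-weight 5/7 and renormalizing the remaining 1/7 : 1/7 gives weights 1/2, 1/2 on P, Q.
T = (1/2)·(0, 0) + (1/2)·(3, 1) = (3/2, 1/2).

(3/2, 1/2)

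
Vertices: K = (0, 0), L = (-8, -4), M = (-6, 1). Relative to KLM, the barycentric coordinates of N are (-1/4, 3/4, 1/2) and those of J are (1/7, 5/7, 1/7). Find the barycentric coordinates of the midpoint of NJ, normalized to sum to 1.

(-3/56, 41/56, 9/28)

Since both coordinate triples sum to 1, the midpoint's barycentrics are the componentwise average.
(-1/4+1/7)/2 = -3/56; similarly 41/56 and 9/28.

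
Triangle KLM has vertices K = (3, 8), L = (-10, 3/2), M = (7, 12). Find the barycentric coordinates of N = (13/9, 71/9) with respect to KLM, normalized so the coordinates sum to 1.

Signed area of the reference triangle: [KLM] = ½·(3·(3/2−12) + (-10)·(12−8) + 7·(8−(3/2))) = ½·(-63/2 − 40 + 91/2) = -13.
[NLM] = ½·((13/9)·(3/2−12) + (-10)·(12−(71/9)) + 7·(71/9−(3/2))) = ½·(-91/6 − 370/9 + 805/18) = -52/9, so the K-coordinate is (-52/9)/(-13) = 4/9.
[KNM] = ½·(3·(71/9−12) + (13/9)·(12−8) + 7·(8−(71/9))) = ½·(-37/3 + 52/9 + 7/9) = -26/9, so the L-coordinate is 2/9.
[KLN] = ½·(3·(3/2−(71/9)) + (-10)·(71/9−8) + (13/9)·(8−(3/2))) = ½·(-115/6 + 10/9 + 169/18) = -13/3, so the M-coordinate is 1/3.

(4/9, 2/9, 1/3)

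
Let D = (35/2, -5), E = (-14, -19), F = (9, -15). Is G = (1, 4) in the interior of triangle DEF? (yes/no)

Barycentric coordinates of G: (67/28, 69/56, -21/8).
The three coordinates are positive, positive, negative; a point is interior exactly when all three are positive.

no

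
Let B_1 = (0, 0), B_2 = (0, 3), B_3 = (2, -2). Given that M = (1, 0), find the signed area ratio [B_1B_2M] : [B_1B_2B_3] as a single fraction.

1/2

[B_1B_2B_3] = ½·(0·(3−(-2)) + 0·(-2−0) + 2·(0−3)) = ½·(0 + 0 − 6) = -3.
[B_1B_2M] = ½·(0·(3−0) + 0·(0−0) + 1·(0−3)) = ½·(0 + 0 − 3) = -3/2, so the ratio is (-3/2)/(-3) = 1/2.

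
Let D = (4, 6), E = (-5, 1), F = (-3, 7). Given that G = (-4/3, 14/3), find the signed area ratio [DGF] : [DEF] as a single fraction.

[DEF] = ½·(4·(1−7) + (-5)·(7−6) + (-3)·(6−1)) = ½·(-24 − 5 − 15) = -22.
[DGF] = ½·(4·(14/3−7) + (-4/3)·(7−6) + (-3)·(6−(14/3))) = ½·(-28/3 − 4/3 − 4) = -22/3, so the ratio is (-22/3)/(-22) = 1/3.

1/3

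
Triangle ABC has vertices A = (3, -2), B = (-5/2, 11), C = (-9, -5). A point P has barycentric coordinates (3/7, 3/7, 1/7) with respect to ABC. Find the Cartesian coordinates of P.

(-15/14, 22/7)

P = (3/7)·A + (3/7)·B + (1/7)·C.
x-coordinate: (3/7)·3 + (3/7)·(-5/2) + (1/7)·(-9) = -15/14.
y-coordinate: (3/7)·(-2) + (3/7)·11 + (1/7)·(-5) = 22/7.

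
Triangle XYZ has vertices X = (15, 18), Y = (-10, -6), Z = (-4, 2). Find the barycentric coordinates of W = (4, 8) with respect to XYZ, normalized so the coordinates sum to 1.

Signed area of the reference triangle: [XYZ] = ½·(15·(-6−2) + (-10)·(2−18) + (-4)·(18−(-6))) = ½·(-120 + 160 − 96) = -28.
[WYZ] = ½·(4·(-6−2) + (-10)·(2−8) + (-4)·(8−(-6))) = ½·(-32 + 60 − 56) = -14, so the X-coordinate is (-14)/(-28) = 1/2.
[XWZ] = ½·(15·(8−2) + 4·(2−18) + (-4)·(18−8)) = ½·(90 − 64 − 40) = -7, so the Y-coordinate is 1/4.
[XYW] = ½·(15·(-6−8) + (-10)·(8−18) + 4·(18−(-6))) = ½·(-210 + 100 + 96) = -7, so the Z-coordinate is 1/4.
Check: 1/2 + 1/4 + 1/4 = 1.

(1/2, 1/4, 1/4)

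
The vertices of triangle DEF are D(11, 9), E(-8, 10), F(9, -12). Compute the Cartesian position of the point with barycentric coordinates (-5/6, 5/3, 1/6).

G = (-5/6)·D + (5/3)·E + (1/6)·F.
x-coordinate: (-5/6)·11 + (5/3)·(-8) + (1/6)·9 = -21.
y-coordinate: (-5/6)·9 + (5/3)·10 + (1/6)·(-12) = 43/6.

(-21, 43/6)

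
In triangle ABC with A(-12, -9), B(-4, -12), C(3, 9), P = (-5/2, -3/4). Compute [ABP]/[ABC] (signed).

[ABC] = ½·((-12)·(-12−9) + (-4)·(9−(-9)) + 3·(-9−(-12))) = ½·(252 − 72 + 9) = 189/2.
[ABP] = ½·((-12)·(-12−(-3/4)) + (-4)·(-3/4−(-9)) + (-5/2)·(-9−(-12))) = ½·(135 − 33 − 15/2) = 189/4, so the ratio is (189/4)/(189/2) = 1/2.

1/2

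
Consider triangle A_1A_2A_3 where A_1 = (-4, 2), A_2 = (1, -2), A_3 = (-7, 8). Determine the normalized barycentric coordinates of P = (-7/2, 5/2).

(1/2, 1/4, 1/4)

Signed area of the reference triangle: [A_1A_2A_3] = ½·((-4)·(-2−8) + 1·(8−2) + (-7)·(2−(-2))) = ½·(40 + 6 − 28) = 9.
[PA_2A_3] = ½·((-7/2)·(-2−8) + 1·(8−(5/2)) + (-7)·(5/2−(-2))) = ½·(35 + 11/2 − 63/2) = 9/2, so the A_1-coordinate is (9/2)/9 = 1/2.
[A_1PA_3] = ½·((-4)·(5/2−8) + (-7/2)·(8−2) + (-7)·(2−(5/2))) = ½·(22 − 21 + 7/2) = 9/4, so the A_2-coordinate is 1/4.
[A_1A_2P] = ½·((-4)·(-2−(5/2)) + 1·(5/2−2) + (-7/2)·(2−(-2))) = ½·(18 + 1/2 − 14) = 9/4, so the A_3-coordinate is 1/4.
Check: 1/2 + 1/4 + 1/4 = 1.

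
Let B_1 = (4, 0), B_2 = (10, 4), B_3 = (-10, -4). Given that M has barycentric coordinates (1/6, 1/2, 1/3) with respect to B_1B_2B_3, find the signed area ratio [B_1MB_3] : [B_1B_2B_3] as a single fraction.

1/2

The signed ratio [B_1MB_3]/[B_1B_2B_3] equals the barycentric coordinate of M at vertex B_2, which is 1/2.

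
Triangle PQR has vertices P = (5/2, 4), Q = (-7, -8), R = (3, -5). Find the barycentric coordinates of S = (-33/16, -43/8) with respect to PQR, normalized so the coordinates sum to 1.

Signed area of the reference triangle: [PQR] = ½·((5/2)·(-8−(-5)) + (-7)·(-5−4) + 3·(4−(-8))) = ½·(-15/2 + 63 + 36) = 183/4.
[SQR] = ½·((-33/16)·(-8−(-5)) + (-7)·(-5−(-43/8)) + 3·(-43/8−(-8))) = ½·(99/16 − 21/8 + 63/8) = 183/32, so the P-coordinate is (183/32)/(183/4) = 1/8.
[PSR] = ½·((5/2)·(-43/8−(-5)) + (-33/16)·(-5−4) + 3·(4−(-43/8))) = ½·(-15/16 + 297/16 + 225/8) = 183/8, so the Q-coordinate is 1/2.
[PQS] = ½·((5/2)·(-8−(-43/8)) + (-7)·(-43/8−4) + (-33/16)·(4−(-8))) = ½·(-105/16 + 525/8 − 99/4) = 549/32, so the R-coordinate is 3/8.
Check: 1/8 + 1/2 + 3/8 = 1.

(1/8, 1/2, 3/8)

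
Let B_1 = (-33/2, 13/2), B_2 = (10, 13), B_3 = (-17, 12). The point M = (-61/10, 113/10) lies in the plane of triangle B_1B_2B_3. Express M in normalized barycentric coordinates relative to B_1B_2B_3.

(1/5, 2/5, 2/5)

Signed area of the reference triangle: [B_1B_2B_3] = ½·((-33/2)·(13−12) + 10·(12−(13/2)) + (-17)·(13/2−13)) = ½·(-33/2 + 55 + 221/2) = 149/2.
[MB_2B_3] = ½·((-61/10)·(13−12) + 10·(12−(113/10)) + (-17)·(113/10−13)) = ½·(-61/10 + 7 + 289/10) = 149/10, so the B_1-coordinate is (149/10)/(149/2) = 1/5.
[B_1MB_3] = ½·((-33/2)·(113/10−12) + (-61/10)·(12−(13/2)) + (-17)·(13/2−(113/10))) = ½·(231/20 − 671/20 + 408/5) = 149/5, so the B_2-coordinate is 2/5.
[B_1B_2M] = ½·((-33/2)·(13−(113/10)) + 10·(113/10−(13/2)) + (-61/10)·(13/2−13)) = ½·(-561/20 + 48 + 793/20) = 149/5, so the B_3-coordinate is 2/5.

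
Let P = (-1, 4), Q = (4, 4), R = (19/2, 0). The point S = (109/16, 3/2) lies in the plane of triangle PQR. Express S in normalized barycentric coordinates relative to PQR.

(1/8, 1/4, 5/8)

Signed area of the reference triangle: [PQR] = ½·((-1)·(4−0) + 4·(0−4) + (19/2)·(4−4)) = ½·(-4 − 16 + 0) = -10.
[SQR] = ½·((109/16)·(4−0) + 4·(0−(3/2)) + (19/2)·(3/2−4)) = ½·(109/4 − 6 − 95/4) = -5/4, so the P-coordinate is (-5/4)/(-10) = 1/8.
[PSR] = ½·((-1)·(3/2−0) + (109/16)·(0−4) + (19/2)·(4−(3/2))) = ½·(-3/2 − 109/4 + 95/4) = -5/2, so the Q-coordinate is 1/4.
[PQS] = ½·((-1)·(4−(3/2)) + 4·(3/2−4) + (109/16)·(4−4)) = ½·(-5/2 − 10 + 0) = -25/4, so the R-coordinate is 5/8.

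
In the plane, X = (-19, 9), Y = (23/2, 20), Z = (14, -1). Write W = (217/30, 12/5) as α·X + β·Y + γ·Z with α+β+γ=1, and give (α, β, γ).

Signed area of the reference triangle: [XYZ] = ½·((-19)·(20−(-1)) + (23/2)·(-1−9) + 14·(9−20)) = ½·(-399 − 115 − 154) = -334.
[WYZ] = ½·((217/30)·(20−(-1)) + (23/2)·(-1−(12/5)) + 14·(12/5−20)) = ½·(1519/10 − 391/10 − 1232/5) = -334/5, so the X-coordinate is (-334/5)/(-334) = 1/5.
[XWZ] = ½·((-19)·(12/5−(-1)) + (217/30)·(-1−9) + 14·(9−(12/5))) = ½·(-323/5 − 217/3 + 462/5) = -334/15, so the Y-coordinate is 1/15.
[XYW] = ½·((-19)·(20−(12/5)) + (23/2)·(12/5−9) + (217/30)·(9−20)) = ½·(-1672/5 − 759/10 − 2387/30) = -3674/15, so the Z-coordinate is 11/15.

(1/5, 1/15, 11/15)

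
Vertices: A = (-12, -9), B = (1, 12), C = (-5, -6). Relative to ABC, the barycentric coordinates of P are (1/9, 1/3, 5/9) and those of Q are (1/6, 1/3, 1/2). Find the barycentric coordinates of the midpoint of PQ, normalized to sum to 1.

(5/36, 1/3, 19/36)

Since both coordinate triples sum to 1, the midpoint's barycentrics are the componentwise average.
(1/9+1/6)/2 = 5/36; similarly 1/3 and 19/36.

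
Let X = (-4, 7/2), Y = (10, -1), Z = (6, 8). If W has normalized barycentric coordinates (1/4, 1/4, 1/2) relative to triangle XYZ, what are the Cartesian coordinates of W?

(9/2, 37/8)

W = (1/4)·X + (1/4)·Y + (1/2)·Z.
x-coordinate: (1/4)·(-4) + (1/4)·10 + (1/2)·6 = 9/2.
y-coordinate: (1/4)·(7/2) + (1/4)·(-1) + (1/2)·8 = 37/8.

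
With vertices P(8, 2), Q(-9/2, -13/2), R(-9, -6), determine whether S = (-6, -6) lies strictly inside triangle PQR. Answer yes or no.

yes

Barycentric coordinates of S: (3/89, 48/89, 38/89).
The three coordinates are positive, positive, positive; a point is interior exactly when all three are positive.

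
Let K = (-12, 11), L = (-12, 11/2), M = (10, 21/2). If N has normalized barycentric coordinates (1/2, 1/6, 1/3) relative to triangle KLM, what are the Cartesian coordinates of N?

N = (1/2)·K + (1/6)·L + (1/3)·M.
x-coordinate: (1/2)·(-12) + (1/6)·(-12) + (1/3)·10 = -14/3.
y-coordinate: (1/2)·11 + (1/6)·(11/2) + (1/3)·(21/2) = 119/12.

(-14/3, 119/12)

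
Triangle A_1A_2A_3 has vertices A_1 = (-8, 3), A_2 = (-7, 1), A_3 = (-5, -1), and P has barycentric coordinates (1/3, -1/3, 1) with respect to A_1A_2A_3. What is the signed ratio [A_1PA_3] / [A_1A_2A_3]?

The signed ratio [A_1PA_3]/[A_1A_2A_3] equals the barycentric coordinate of P at vertex A_2, which is -1/3.

-1/3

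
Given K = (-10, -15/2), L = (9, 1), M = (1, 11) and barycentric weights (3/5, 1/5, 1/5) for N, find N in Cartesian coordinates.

N = (3/5)·K + (1/5)·L + (1/5)·M.
x-coordinate: (3/5)·(-10) + (1/5)·9 + (1/5)·1 = -4.
y-coordinate: (3/5)·(-15/2) + (1/5)·1 + (1/5)·11 = -21/10.

(-4, -21/10)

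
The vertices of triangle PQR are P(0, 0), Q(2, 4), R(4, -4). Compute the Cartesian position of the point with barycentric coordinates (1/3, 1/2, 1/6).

(5/3, 4/3)

S = (1/3)·P + (1/2)·Q + (1/6)·R.
x-coordinate: (1/3)·0 + (1/2)·2 + (1/6)·4 = 5/3.
y-coordinate: (1/3)·0 + (1/2)·4 + (1/6)·(-4) = 4/3.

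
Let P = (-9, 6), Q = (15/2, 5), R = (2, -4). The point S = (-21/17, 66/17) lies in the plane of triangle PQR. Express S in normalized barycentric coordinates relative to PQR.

(8/17, 6/17, 3/17)

Signed area of the reference triangle: [PQR] = ½·((-9)·(5−(-4)) + (15/2)·(-4−6) + 2·(6−5)) = ½·(-81 − 75 + 2) = -77.
[SQR] = ½·((-21/17)·(5−(-4)) + (15/2)·(-4−(66/17)) + 2·(66/17−5)) = ½·(-189/17 − 1005/17 − 38/17) = -616/17, so the P-coordinate is (-616/17)/(-77) = 8/17.
[PSR] = ½·((-9)·(66/17−(-4)) + (-21/17)·(-4−6) + 2·(6−(66/17))) = ½·(-1206/17 + 210/17 + 72/17) = -462/17, so the Q-coordinate is 6/17.
[PQS] = ½·((-9)·(5−(66/17)) + (15/2)·(66/17−6) + (-21/17)·(6−5)) = ½·(-171/17 − 270/17 − 21/17) = -231/17, so the R-coordinate is 3/17.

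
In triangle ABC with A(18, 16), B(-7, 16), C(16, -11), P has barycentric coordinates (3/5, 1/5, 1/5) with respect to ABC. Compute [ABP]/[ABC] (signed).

1/5

The signed ratio [ABP]/[ABC] equals the barycentric coordinate of P at vertex C, which is 1/5.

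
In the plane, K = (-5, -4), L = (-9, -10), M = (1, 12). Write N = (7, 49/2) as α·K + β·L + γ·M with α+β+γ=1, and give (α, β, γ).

(1/4, -3/4, 3/2)

Signed area of the reference triangle: [KLM] = ½·((-5)·(-10−12) + (-9)·(12−(-4)) + 1·(-4−(-10))) = ½·(110 − 144 + 6) = -14.
[NLM] = ½·(7·(-10−12) + (-9)·(12−(49/2)) + 1·(49/2−(-10))) = ½·(-154 + 225/2 + 69/2) = -7/2, so the K-coordinate is (-7/2)/(-14) = 1/4.
[KNM] = ½·((-5)·(49/2−12) + 7·(12−(-4)) + 1·(-4−(49/2))) = ½·(-125/2 + 112 − 57/2) = 21/2, so the L-coordinate is -3/4.
[KLN] = ½·((-5)·(-10−(49/2)) + (-9)·(49/2−(-4)) + 7·(-4−(-10))) = ½·(345/2 − 513/2 + 42) = -21, so the M-coordinate is 3/2.
Check: 1/4 − 3/4 + 3/2 = 1.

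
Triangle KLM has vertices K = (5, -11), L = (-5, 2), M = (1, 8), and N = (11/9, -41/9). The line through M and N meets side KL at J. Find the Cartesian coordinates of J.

Barycentric coordinates of N with respect to KLM: (5/9, 1/3, 1/9).
On side KL the M-coordinate is zero; dropping N's M-weight 1/9 and renormalizing the remaining 5/9 : 1/3 gives weights 5/8, 3/8 on K, L.
J = (5/8)·(5, -11) + (3/8)·(-5, 2) = (5/4, -49/8).

(5/4, -49/8)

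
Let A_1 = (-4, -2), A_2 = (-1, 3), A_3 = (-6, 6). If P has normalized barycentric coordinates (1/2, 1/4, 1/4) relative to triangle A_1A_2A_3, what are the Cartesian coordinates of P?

(-15/4, 5/4)

P = (1/2)·A_1 + (1/4)·A_2 + (1/4)·A_3.
x-coordinate: (1/2)·(-4) + (1/4)·(-1) + (1/4)·(-6) = -15/4.
y-coordinate: (1/2)·(-2) + (1/4)·3 + (1/4)·6 = 5/4.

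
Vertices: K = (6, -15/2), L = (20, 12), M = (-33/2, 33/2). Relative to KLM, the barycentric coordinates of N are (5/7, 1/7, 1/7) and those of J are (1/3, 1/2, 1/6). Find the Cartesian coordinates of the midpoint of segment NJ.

(393/56, 139/56)

Barycentric coordinates of the midpoint are the average: (11/21, 9/28, 13/84).
Converting: (11/21)·K + (9/28)·L + (13/84)·M = (393/56, 139/56).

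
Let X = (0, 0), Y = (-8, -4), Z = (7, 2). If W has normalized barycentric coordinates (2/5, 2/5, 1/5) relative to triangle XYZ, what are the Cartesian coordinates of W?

(-9/5, -6/5)

W = (2/5)·X + (2/5)·Y + (1/5)·Z.
x-coordinate: (2/5)·0 + (2/5)·(-8) + (1/5)·7 = -9/5.
y-coordinate: (2/5)·0 + (2/5)·(-4) + (1/5)·2 = -6/5.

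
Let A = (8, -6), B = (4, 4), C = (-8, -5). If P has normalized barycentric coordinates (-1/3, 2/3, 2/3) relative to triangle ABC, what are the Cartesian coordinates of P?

P = (-1/3)·A + (2/3)·B + (2/3)·C.
x-coordinate: (-1/3)·8 + (2/3)·4 + (2/3)·(-8) = -16/3.
y-coordinate: (-1/3)·(-6) + (2/3)·4 + (2/3)·(-5) = 4/3.

(-16/3, 4/3)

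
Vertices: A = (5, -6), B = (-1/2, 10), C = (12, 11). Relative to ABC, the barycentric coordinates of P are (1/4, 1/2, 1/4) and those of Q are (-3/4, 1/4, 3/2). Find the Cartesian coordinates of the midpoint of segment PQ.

Barycentric coordinates of the midpoint are the average: (-1/4, 3/8, 7/8).
Converting: (-1/4)·A + (3/8)·B + (7/8)·C = (145/16, 119/8).

(145/16, 119/8)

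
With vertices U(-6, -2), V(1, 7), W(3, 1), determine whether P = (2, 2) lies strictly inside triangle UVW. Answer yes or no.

Barycentric coordinates of P: (1/15, 1/5, 11/15).
The three coordinates are positive, positive, positive; a point is interior exactly when all three are positive.

yes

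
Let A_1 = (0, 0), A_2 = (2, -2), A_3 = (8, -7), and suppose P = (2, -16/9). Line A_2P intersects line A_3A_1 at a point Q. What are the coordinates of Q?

Barycentric coordinates of P with respect to A_1A_2A_3: (2/3, 1/9, 2/9).
On side A_3A_1 the A_2-coordinate is zero; dropping P's A_2-weight 1/9 and renormalizing the remaining 2/9 : 2/3 gives weights 1/4, 3/4 on A_3, A_1.
Q = (1/4)·(8, -7) + (3/4)·(0, 0) = (2, -7/4).

(2, -7/4)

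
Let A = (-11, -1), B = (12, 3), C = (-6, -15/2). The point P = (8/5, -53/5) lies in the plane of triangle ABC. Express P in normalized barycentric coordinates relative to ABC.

(-4/5, 1/5, 8/5)

Signed area of the reference triangle: [ABC] = ½·((-11)·(3−(-15/2)) + 12·(-15/2−(-1)) + (-6)·(-1−3)) = ½·(-231/2 − 78 + 24) = -339/4.
[PBC] = ½·((8/5)·(3−(-15/2)) + 12·(-15/2−(-53/5)) + (-6)·(-53/5−3)) = ½·(84/5 + 186/5 + 408/5) = 339/5, so the A-coordinate is (339/5)/(-339/4) = -4/5.
[APC] = ½·((-11)·(-53/5−(-15/2)) + (8/5)·(-15/2−(-1)) + (-6)·(-1−(-53/5))) = ½·(341/10 − 52/5 − 288/5) = -339/20, so the B-coordinate is 1/5.
[ABP] = ½·((-11)·(3−(-53/5)) + 12·(-53/5−(-1)) + (8/5)·(-1−3)) = ½·(-748/5 − 576/5 − 32/5) = -678/5, so the C-coordinate is 8/5.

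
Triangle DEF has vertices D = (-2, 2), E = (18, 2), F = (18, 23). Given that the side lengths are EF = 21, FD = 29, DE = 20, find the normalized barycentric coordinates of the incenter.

(3/10, 29/70, 2/7)

The incenter has barycentric coordinates proportional to the opposite side lengths: (21 : 29 : 20).
Normalizing by 21+29+20 = 70 gives (3/10, 29/70, 2/7).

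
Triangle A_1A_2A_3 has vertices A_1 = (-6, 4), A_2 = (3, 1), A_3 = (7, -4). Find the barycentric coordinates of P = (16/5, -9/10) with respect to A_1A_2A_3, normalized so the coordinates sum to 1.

Signed area of the reference triangle: [A_1A_2A_3] = ½·((-6)·(1−(-4)) + 3·(-4−4) + 7·(4−1)) = ½·(-30 − 24 + 21) = -33/2.
[PA_2A_3] = ½·((16/5)·(1−(-4)) + 3·(-4−(-9/10)) + 7·(-9/10−1)) = ½·(16 − 93/10 − 133/10) = -33/10, so the A_1-coordinate is (-33/10)/(-33/2) = 1/5.
[A_1PA_3] = ½·((-6)·(-9/10−(-4)) + (16/5)·(-4−4) + 7·(4−(-9/10))) = ½·(-93/5 − 128/5 + 343/10) = -99/20, so the A_2-coordinate is 3/10.
[A_1A_2P] = ½·((-6)·(1−(-9/10)) + 3·(-9/10−4) + (16/5)·(4−1)) = ½·(-57/5 − 147/10 + 48/5) = -33/4, so the A_3-coordinate is 1/2.

(1/5, 3/10, 1/2)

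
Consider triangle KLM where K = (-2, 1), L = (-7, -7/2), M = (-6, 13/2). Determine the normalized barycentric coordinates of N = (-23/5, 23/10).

(2/5, 1/5, 2/5)

Signed area of the reference triangle: [KLM] = ½·((-2)·(-7/2−(13/2)) + (-7)·(13/2−1) + (-6)·(1−(-7/2))) = ½·(20 − 77/2 − 27) = -91/4.
[NLM] = ½·((-23/5)·(-7/2−(13/2)) + (-7)·(13/2−(23/10)) + (-6)·(23/10−(-7/2))) = ½·(46 − 147/5 − 174/5) = -91/10, so the K-coordinate is (-91/10)/(-91/4) = 2/5.
[KNM] = ½·((-2)·(23/10−(13/2)) + (-23/5)·(13/2−1) + (-6)·(1−(23/10))) = ½·(42/5 − 253/10 + 39/5) = -91/20, so the L-coordinate is 1/5.
[KLN] = ½·((-2)·(-7/2−(23/10)) + (-7)·(23/10−1) + (-23/5)·(1−(-7/2))) = ½·(58/5 − 91/10 − 207/10) = -91/10, so the M-coordinate is 2/5.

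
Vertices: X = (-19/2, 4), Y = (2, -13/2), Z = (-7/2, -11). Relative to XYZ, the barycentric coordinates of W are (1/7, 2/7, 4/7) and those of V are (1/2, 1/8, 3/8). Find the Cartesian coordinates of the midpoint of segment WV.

Barycentric coordinates of the midpoint are the average: (9/28, 23/112, 53/112).
Converting: (9/28)·X + (23/112)·Y + (53/112)·Z = (-963/224, -1177/224).

(-963/224, -1177/224)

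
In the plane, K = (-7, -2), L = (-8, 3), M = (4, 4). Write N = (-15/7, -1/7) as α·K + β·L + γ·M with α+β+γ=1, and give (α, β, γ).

(5/7, -1/7, 3/7)

Signed area of the reference triangle: [KLM] = ½·((-7)·(3−4) + (-8)·(4−(-2)) + 4·(-2−3)) = ½·(7 − 48 − 20) = -61/2.
[NLM] = ½·((-15/7)·(3−4) + (-8)·(4−(-1/7)) + 4·(-1/7−3)) = ½·(15/7 − 232/7 − 88/7) = -305/14, so the K-coordinate is (-305/14)/(-61/2) = 5/7.
[KNM] = ½·((-7)·(-1/7−4) + (-15/7)·(4−(-2)) + 4·(-2−(-1/7))) = ½·(29 − 90/7 − 52/7) = 61/14, so the L-coordinate is -1/7.
[KLN] = ½·((-7)·(3−(-1/7)) + (-8)·(-1/7−(-2)) + (-15/7)·(-2−3)) = ½·(-22 − 104/7 + 75/7) = -183/14, so the M-coordinate is 3/7.
Check: 5/7 − 1/7 + 3/7 = 1.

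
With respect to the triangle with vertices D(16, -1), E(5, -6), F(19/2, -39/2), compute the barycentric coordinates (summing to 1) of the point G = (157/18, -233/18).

(1/9, 1/3, 5/9)

Signed area of the reference triangle: [DEF] = ½·(16·(-6−(-39/2)) + 5·(-39/2−(-1)) + (19/2)·(-1−(-6))) = ½·(216 − 185/2 + 95/2) = 171/2.
[GEF] = ½·((157/18)·(-6−(-39/2)) + 5·(-39/2−(-233/18)) + (19/2)·(-233/18−(-6))) = ½·(471/4 − 295/9 − 2375/36) = 19/2, so the D-coordinate is (19/2)/(171/2) = 1/9.
[DGF] = ½·(16·(-233/18−(-39/2)) + (157/18)·(-39/2−(-1)) + (19/2)·(-1−(-233/18))) = ½·(944/9 − 5809/36 + 4085/36) = 57/2, so the E-coordinate is 1/3.
[DEG] = ½·(16·(-6−(-233/18)) + 5·(-233/18−(-1)) + (157/18)·(-1−(-6))) = ½·(1000/9 − 1075/18 + 785/18) = 95/2, so the F-coordinate is 5/9.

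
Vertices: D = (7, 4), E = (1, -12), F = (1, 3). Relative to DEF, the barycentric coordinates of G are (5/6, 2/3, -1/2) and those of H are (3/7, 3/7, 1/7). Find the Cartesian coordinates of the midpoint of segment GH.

Barycentric coordinates of the midpoint are the average: (53/84, 23/42, -5/28).
Converting: (53/84)·D + (23/42)·E + (-5/28)·F = (67/14, -55/12).

(67/14, -55/12)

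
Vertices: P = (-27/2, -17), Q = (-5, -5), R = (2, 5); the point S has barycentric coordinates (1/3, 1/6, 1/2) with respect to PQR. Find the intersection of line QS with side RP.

(-21/5, -19/5)

Line QS meets RP where the Q-coordinate vanishes; zeroing S's Q-weight and renormalizing leaves R, P-weights 1/2 : 1/3 → (3/5, 2/5).
So T = (3/5)·R + (2/5)·P = (-21/5, -19/5).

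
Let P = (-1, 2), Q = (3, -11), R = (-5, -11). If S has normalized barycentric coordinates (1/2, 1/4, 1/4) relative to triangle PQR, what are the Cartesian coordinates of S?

S = (1/2)·P + (1/4)·Q + (1/4)·R.
x-coordinate: (1/2)·(-1) + (1/4)·3 + (1/4)·(-5) = -1.
y-coordinate: (1/2)·2 + (1/4)·(-11) + (1/4)·(-11) = -9/2.

(-1, -9/2)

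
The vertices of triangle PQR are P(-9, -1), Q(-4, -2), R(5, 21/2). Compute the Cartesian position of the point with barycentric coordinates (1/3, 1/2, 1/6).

(-25/6, 5/12)

S = (1/3)·P + (1/2)·Q + (1/6)·R.
x-coordinate: (1/3)·(-9) + (1/2)·(-4) + (1/6)·5 = -25/6.
y-coordinate: (1/3)·(-1) + (1/2)·(-2) + (1/6)·(21/2) = 5/12.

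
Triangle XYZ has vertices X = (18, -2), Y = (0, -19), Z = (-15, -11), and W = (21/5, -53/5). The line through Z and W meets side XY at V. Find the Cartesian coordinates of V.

(9, -21/2)

Barycentric coordinates of W with respect to XYZ: (2/5, 2/5, 1/5).
On side XY the Z-coordinate is zero; dropping W's Z-weight 1/5 and renormalizing the remaining 2/5 : 2/5 gives weights 1/2, 1/2 on X, Y.
V = (1/2)·(18, -2) + (1/2)·(0, -19) = (9, -21/2).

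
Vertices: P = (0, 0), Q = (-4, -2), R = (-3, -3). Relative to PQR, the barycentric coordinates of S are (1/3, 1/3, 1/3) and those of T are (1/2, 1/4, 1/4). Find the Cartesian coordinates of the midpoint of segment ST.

Barycentric coordinates of the midpoint are the average: (5/12, 7/24, 7/24).
Converting: (5/12)·P + (7/24)·Q + (7/24)·R = (-49/24, -35/24).

(-49/24, -35/24)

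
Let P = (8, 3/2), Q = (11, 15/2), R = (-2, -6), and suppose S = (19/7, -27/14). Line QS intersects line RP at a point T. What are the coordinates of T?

(4/3, -7/2)

Barycentric coordinates of S with respect to PQR: (2/7, 1/7, 4/7).
On side RP the Q-coordinate is zero; dropping S's Q-weight 1/7 and renormalizing the remaining 4/7 : 2/7 gives weights 2/3, 1/3 on R, P.
T = (2/3)·(-2, -6) + (1/3)·(8, 3/2) = (4/3, -7/2).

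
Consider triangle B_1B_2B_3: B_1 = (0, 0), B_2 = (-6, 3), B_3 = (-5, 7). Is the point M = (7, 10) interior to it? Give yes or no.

no

Barycentric coordinates of M: (5/3, -11/3, 3).
The three coordinates are positive, negative, positive; a point is interior exactly when all three are positive.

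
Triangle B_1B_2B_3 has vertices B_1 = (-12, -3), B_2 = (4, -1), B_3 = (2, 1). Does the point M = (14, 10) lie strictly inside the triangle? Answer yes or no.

Barycentric coordinates of M: (-7/6, -13/6, 13/3).
The three coordinates are negative, negative, positive; a point is interior exactly when all three are positive.

no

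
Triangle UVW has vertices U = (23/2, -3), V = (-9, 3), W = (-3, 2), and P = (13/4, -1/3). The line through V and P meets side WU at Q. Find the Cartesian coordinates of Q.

Barycentric coordinates of P with respect to UVW: (1/2, 1/6, 1/3).
On side WU the V-coordinate is zero; dropping P's V-weight 1/6 and renormalizing the remaining 1/3 : 1/2 gives weights 2/5, 3/5 on W, U.
Q = (2/5)·(-3, 2) + (3/5)·(23/2, -3) = (57/10, -1).

(57/10, -1)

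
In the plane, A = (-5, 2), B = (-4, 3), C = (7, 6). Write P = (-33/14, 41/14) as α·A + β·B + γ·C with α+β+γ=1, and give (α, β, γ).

Signed area of the reference triangle: [ABC] = ½·((-5)·(3−6) + (-4)·(6−2) + 7·(2−3)) = ½·(15 − 16 − 7) = -4.
[PBC] = ½·((-33/14)·(3−6) + (-4)·(6−(41/14)) + 7·(41/14−3)) = ½·(99/14 − 86/7 − 1/2) = -20/7, so the A-coordinate is (-20/7)/(-4) = 5/7.
[APC] = ½·((-5)·(41/14−6) + (-33/14)·(6−2) + 7·(2−(41/14))) = ½·(215/14 − 66/7 − 13/2) = -2/7, so the B-coordinate is 1/14.
[ABP] = ½·((-5)·(3−(41/14)) + (-4)·(41/14−2) + (-33/14)·(2−3)) = ½·(-5/14 − 26/7 + 33/14) = -6/7, so the C-coordinate is 3/14.

(5/7, 1/14, 3/14)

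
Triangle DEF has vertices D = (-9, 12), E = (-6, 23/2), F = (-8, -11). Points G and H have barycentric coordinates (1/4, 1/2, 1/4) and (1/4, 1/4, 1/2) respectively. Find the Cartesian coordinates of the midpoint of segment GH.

Barycentric coordinates of the midpoint are the average: (1/4, 3/8, 3/8).
Converting: (1/4)·D + (3/8)·E + (3/8)·F = (-15/2, 51/16).

(-15/2, 51/16)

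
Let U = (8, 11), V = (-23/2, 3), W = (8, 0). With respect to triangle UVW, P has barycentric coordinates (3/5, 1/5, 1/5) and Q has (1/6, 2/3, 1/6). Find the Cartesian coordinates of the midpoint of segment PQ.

(-9/20, 331/60)

Barycentric coordinates of the midpoint are the average: (23/60, 13/30, 11/60).
Converting: (23/60)·U + (13/30)·V + (11/60)·W = (-9/20, 331/60).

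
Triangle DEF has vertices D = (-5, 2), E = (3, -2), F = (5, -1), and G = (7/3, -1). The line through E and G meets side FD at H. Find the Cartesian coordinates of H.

(5/3, 0)

Barycentric coordinates of G with respect to DEF: (1/6, 1/2, 1/3).
On side FD the E-coordinate is zero; dropping G's E-weight 1/2 and renormalizing the remaining 1/3 : 1/6 gives weights 2/3, 1/3 on F, D.
H = (2/3)·(5, -1) + (1/3)·(-5, 2) = (5/3, 0).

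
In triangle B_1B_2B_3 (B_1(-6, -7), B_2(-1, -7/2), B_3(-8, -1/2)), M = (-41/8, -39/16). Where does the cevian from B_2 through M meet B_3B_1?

(-38/5, -9/5)

Barycentric coordinates of M with respect to B_1B_2B_3: (1/8, 3/8, 1/2).
On side B_3B_1 the B_2-coordinate is zero; dropping M's B_2-weight 3/8 and renormalizing the remaining 1/2 : 1/8 gives weights 4/5, 1/5 on B_3, B_1.
N = (4/5)·(-8, -1/2) + (1/5)·(-6, -7) = (-38/5, -9/5).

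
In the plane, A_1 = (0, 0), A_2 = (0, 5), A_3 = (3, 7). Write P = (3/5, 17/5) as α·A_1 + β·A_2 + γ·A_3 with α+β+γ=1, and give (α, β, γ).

Signed area of the reference triangle: [A_1A_2A_3] = ½·(0·(5−7) + 0·(7−0) + 3·(0−5)) = ½·(0 + 0 − 15) = -15/2.
[PA_2A_3] = ½·((3/5)·(5−7) + 0·(7−(17/5)) + 3·(17/5−5)) = ½·(-6/5 + 0 − 24/5) = -3, so the A_1-coordinate is (-3)/(-15/2) = 2/5.
[A_1PA_3] = ½·(0·(17/5−7) + (3/5)·(7−0) + 3·(0−(17/5))) = ½·(0 + 21/5 − 51/5) = -3, so the A_2-coordinate is 2/5.
[A_1A_2P] = ½·(0·(5−(17/5)) + 0·(17/5−0) + (3/5)·(0−5)) = ½·(0 + 0 − 3) = -3/2, so the A_3-coordinate is 1/5.
Check: 2/5 + 2/5 + 1/5 = 1.

(2/5, 2/5, 1/5)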